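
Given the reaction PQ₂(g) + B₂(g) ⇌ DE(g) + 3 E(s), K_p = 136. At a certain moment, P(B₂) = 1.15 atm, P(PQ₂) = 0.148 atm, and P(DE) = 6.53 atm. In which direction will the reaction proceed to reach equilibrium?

(E is a pure solid — omitted from Q_p.)
Q_p = P(DE) / (P(PQ₂)·P(B₂)) = (6.53) / ((0.148)·(1.15)) = 38.4
Q_p = 38.4 < K_p = 136, so the forward reaction proceeds.

in the forward direction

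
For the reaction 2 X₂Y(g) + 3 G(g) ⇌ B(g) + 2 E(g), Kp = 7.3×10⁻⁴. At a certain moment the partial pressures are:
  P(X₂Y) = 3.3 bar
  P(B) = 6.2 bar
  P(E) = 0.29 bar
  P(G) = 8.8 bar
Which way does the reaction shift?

Qp = P(B)·P(E)² / (P(X₂Y)²·P(G)³) = (6.2)·(0.29)² / ((3.3)²·(8.8)³) = 7.0×10⁻⁵
Qp = 7.0×10⁻⁵ < Kp = 7.3×10⁻⁴, so the forward reaction proceeds.

to the right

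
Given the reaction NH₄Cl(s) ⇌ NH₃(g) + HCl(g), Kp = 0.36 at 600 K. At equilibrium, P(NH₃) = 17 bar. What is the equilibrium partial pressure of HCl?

P(HCl) = 0.021 bar

(NH₄Cl is a pure solid — omitted from Kp.)
At equilibrium, Kp = P(NH₃)·P(HCl) = 0.36.
(17)·(P(HCl)) = 0.36
P(HCl) = 0.0212 = 0.021 bar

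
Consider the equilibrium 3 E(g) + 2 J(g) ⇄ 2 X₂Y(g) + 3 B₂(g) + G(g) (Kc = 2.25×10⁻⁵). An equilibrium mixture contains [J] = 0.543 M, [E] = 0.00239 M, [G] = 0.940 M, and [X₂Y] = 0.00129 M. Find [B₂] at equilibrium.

At equilibrium, Kc = [X₂Y]²·[B₂]³·[G] / ([E]³·[J]²) = 2.25×10⁻⁵.
(0.00129)²·([B₂])³·(0.940) / ((0.00239)³·(0.543)²) = 2.25×10⁻⁵
[B₂]³ = 5.79×10⁻⁸ ⇒ [B₂] = 0.00387 M

[B₂] = 0.00387 M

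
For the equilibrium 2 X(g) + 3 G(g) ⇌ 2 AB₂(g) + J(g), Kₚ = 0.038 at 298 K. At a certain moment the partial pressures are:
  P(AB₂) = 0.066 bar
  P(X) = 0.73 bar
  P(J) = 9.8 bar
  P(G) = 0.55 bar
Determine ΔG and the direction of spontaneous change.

Qₚ = P(AB₂)²·P(J) / (P(X)²·P(G)³) = (0.066)²·(9.8) / ((0.73)²·(0.55)³) = 0.481
ΔG = RT ln(Qₚ/Kₚ) = (8.314 J mol⁻¹ K⁻¹)(298 K) × ln(0.481/0.038)
   = (2.478 kJ/mol)(2.538) = 6.29 kJ/mol
ΔG > 0, so the forward reaction is non-spontaneous (proceeds in reverse).

ΔG = 6.29 kJ/mol; the forward reaction is non-spontaneous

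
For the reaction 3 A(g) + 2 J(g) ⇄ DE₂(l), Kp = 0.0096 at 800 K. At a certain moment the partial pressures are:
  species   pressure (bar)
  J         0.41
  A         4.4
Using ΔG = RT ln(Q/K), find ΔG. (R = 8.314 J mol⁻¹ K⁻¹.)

ΔG = 13.2 kJ/mol

(DE₂ is a pure liquid — omitted from Qp.)
Qp = 1 / (P(A)³·P(J)²) = 1 / ((4.4)³·(0.41)²) = 0.0698
ΔG = RT ln(Qp/Kp) = (8.314 J mol⁻¹ K⁻¹)(800 K) × ln(0.0698/0.0096)
   = (6.651 kJ/mol)(1.984) = 13.2 kJ/mol
ΔG > 0, so the forward reaction is non-spontaneous (proceeds in reverse).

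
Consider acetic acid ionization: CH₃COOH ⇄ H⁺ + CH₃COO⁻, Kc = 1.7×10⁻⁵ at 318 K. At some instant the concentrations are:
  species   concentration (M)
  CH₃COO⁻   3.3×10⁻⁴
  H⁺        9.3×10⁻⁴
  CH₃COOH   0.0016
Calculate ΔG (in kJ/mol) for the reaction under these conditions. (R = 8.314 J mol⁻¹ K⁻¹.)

Qc = [H⁺]·[CH₃COO⁻] / [CH₃COOH] = (9.3×10⁻⁴)·(3.3×10⁻⁴) / (0.0016) = 1.92×10⁻⁴
ΔG = RT ln(Qc/Kc) = (8.314 J mol⁻¹ K⁻¹)(318 K) × ln(1.92×10⁻⁴/1.7×10⁻⁵)
   = (2.644 kJ/mol)(2.424) = 6.41 kJ/mol
ΔG > 0, so the forward reaction is non-spontaneous (proceeds in reverse).

ΔG = 6.41 kJ/mol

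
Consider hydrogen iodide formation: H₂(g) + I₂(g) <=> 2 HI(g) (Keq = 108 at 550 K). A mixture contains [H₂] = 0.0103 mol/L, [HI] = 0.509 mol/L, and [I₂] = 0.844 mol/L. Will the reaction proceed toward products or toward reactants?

to the right

Q = [HI]² / ([H₂]·[I₂]) = (0.509)² / ((0.0103)·(0.844)) = 29.8
Q = 29.8 < Keq = 108, so the forward reaction proceeds.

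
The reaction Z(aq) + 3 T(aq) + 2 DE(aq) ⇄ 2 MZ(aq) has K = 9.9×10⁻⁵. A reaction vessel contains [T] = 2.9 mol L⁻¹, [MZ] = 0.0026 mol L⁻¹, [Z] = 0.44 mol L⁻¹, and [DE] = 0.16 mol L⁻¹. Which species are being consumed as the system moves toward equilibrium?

Z, T, DE (reactants)

Q = [MZ]² / ([Z]·[T]³·[DE]²) = (0.0026)² / ((0.44)·(2.9)³·(0.16)²) = 2.5×10⁻⁵
Q = 2.5×10⁻⁵ < K = 9.9×10⁻⁵: net forward reaction.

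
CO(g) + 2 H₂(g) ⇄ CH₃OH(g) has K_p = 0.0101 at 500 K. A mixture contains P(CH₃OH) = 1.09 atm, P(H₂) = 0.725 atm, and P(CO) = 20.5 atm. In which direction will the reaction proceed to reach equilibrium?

to the left

Q_p = P(CH₃OH) / (P(CO)·P(H₂)²) = (1.09) / ((20.5)·(0.725)²) = 0.101
Q_p = 0.101 > K_p = 0.0101, so the reverse reaction proceeds.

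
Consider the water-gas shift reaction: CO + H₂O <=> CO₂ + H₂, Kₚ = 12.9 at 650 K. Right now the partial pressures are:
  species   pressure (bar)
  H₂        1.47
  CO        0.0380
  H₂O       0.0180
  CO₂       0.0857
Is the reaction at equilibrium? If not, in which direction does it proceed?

Qₚ = P(CO₂)·P(H₂) / (P(CO)·P(H₂O)) = (0.0857)·(1.47) / ((0.0380)·(0.0180)) = 184
Qₚ = 184 > Kₚ = 12.9, so the reverse reaction proceeds.

toward reactants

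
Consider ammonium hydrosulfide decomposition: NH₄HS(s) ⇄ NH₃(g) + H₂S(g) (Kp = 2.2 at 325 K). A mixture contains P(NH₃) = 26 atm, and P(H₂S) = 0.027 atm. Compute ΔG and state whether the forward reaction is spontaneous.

(NH₄HS is a pure solid — omitted from Qp.)
Qp = P(NH₃)·P(H₂S) = (26)·(0.027) = 0.702
ΔG = RT ln(Qp/Kp) = (8.314 J mol⁻¹ K⁻¹)(325 K) × ln(0.702/2.2)
   = (2.702 kJ/mol)(-1.142) = -3.09 kJ/mol
ΔG < 0, so the forward reaction is spontaneous (proceeds forward).

ΔG = -3.09 kJ/mol; the forward reaction is spontaneous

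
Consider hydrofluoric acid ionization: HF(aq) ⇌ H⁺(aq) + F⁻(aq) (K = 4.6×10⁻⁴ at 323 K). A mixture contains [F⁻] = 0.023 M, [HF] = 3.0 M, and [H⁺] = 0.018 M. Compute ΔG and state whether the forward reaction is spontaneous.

Q = [H⁺]·[F⁻] / [HF] = (0.018)·(0.023) / (3.0) = 1.38×10⁻⁴
ΔG = RT ln(Q/K) = (8.314 J mol⁻¹ K⁻¹)(323 K) × ln(1.38×10⁻⁴/4.6×10⁻⁴)
   = (2.685 kJ/mol)(-1.204) = -3.23 kJ/mol
ΔG < 0, so the forward reaction is spontaneous (proceeds forward).

ΔG = -3.23 kJ/mol; the forward reaction is spontaneous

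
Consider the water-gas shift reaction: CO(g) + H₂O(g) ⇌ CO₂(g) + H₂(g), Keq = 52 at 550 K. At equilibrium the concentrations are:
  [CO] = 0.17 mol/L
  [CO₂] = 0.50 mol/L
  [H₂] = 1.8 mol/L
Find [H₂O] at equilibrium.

At equilibrium, Keq = [CO₂]·[H₂] / ([CO]·[H₂O]) = 52.
(0.50)·(1.8) / ((0.17)·([H₂O])) = 52
[H₂O] = 0.102 = 0.10 mol/L

[H₂O] = 0.10 mol/L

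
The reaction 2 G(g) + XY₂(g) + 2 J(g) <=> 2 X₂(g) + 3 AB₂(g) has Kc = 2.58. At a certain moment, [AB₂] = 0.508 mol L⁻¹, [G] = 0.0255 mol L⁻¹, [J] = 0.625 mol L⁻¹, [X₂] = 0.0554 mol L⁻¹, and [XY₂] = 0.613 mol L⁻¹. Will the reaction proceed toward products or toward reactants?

Qc = [X₂]²·[AB₂]³ / ([G]²·[XY₂]·[J]²) = (0.0554)²·(0.508)³ / ((0.0255)²·(0.613)·(0.625)²) = 2.58
Qc = 2.58 = Kc, so the system is already at equilibrium.

no net change (already at equilibrium)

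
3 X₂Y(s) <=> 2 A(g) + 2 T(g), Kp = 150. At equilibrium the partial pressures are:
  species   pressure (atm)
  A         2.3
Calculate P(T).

P(T) = 5.3 atm

(X₂Y is a pure solid — omitted from Kp.)
At equilibrium, Kp = P(A)²·P(T)² = 150.
(2.3)²·(P(T))² = 150
P(T)² = 28.4 ⇒ P(T) = 5.3 atm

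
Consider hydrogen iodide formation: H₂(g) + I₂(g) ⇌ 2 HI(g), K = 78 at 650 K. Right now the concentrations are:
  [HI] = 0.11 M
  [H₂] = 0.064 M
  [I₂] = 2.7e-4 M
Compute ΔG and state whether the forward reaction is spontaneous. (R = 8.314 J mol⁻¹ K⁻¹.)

Q = [HI]² / ([H₂]·[I₂]) = (0.11)² / ((0.064)·(2.7e-4)) = 700
ΔG = RT ln(Q/K) = (8.314 J mol⁻¹ K⁻¹)(650 K) × ln(700/78)
   = (5.404 kJ/mol)(2.194) = 11.9 kJ/mol
ΔG > 0, so the forward reaction is non-spontaneous (proceeds in reverse).

ΔG = 11.9 kJ/mol; the forward reaction is non-spontaneous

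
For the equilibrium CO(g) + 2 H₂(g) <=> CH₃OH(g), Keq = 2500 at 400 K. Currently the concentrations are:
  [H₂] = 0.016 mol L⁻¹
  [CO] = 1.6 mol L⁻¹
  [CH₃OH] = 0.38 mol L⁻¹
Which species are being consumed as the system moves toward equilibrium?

CO, H₂ (reactants)

Q = [CH₃OH] / ([CO]·[H₂]²) = (0.38) / ((1.6)·(0.016)²) = 930
Q = 930 < Keq = 2500: net forward reaction.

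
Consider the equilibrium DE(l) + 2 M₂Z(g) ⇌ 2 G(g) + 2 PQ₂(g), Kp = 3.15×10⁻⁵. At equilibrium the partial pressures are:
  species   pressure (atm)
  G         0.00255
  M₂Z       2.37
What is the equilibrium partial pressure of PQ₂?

(DE is a pure liquid — omitted from Kp.)
At equilibrium, Kp = P(G)²·P(PQ₂)² / P(M₂Z)² = 3.15×10⁻⁵.
(0.00255)²·(P(PQ₂))² / (2.37)² = 3.15×10⁻⁵
P(PQ₂)² = 27.2 ⇒ P(PQ₂) = 5.22 atm

P(PQ₂) = 5.22 atm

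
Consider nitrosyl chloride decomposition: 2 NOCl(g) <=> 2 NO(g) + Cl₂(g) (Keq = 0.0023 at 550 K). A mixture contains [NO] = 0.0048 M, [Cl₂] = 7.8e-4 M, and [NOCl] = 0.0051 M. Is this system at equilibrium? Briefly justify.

no; Q < K, reaction proceeds forward

Q = [NO]²·[Cl₂] / [NOCl]² = (0.0048)²·(7.8e-4) / (0.0051)² = 6.9e-4
Q = 6.9e-4 < Keq = 0.0023: net forward reaction.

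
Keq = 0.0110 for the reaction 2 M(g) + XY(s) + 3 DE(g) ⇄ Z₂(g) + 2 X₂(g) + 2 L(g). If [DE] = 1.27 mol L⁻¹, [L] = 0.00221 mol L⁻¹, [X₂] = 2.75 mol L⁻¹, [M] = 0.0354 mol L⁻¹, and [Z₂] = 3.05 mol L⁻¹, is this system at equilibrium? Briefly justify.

no; Q > K, reaction proceeds in reverse

(XY is a pure solid — omitted from Q.)
Q = [Z₂]·[X₂]²·[L]² / ([M]²·[DE]³) = (3.05)·(2.75)²·(0.00221)² / ((0.0354)²·(1.27)³) = 0.0439
Q = 0.0439 > Keq = 0.0110: net reverse reaction.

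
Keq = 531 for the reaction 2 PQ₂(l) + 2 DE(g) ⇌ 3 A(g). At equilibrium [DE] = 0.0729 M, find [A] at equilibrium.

(PQ₂ is a pure liquid — omitted from Keq.)
At equilibrium, Keq = [A]³ / [DE]² = 531.
([A])³ / (0.0729)² = 531
[A]³ = 2.82 ⇒ [A] = 1.41 M

[A] = 1.41 M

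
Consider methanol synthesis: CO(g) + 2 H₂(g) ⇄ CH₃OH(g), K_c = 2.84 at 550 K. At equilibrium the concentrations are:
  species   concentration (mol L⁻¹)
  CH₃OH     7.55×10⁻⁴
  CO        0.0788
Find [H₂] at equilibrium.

At equilibrium, K_c = [CH₃OH] / ([CO]·[H₂]²) = 2.84.
(7.55×10⁻⁴) / ((0.0788)·([H₂])²) = 2.84
[H₂]² = 0.00337 ⇒ [H₂] = 0.0581 mol L⁻¹

[H₂] = 0.0581 mol L⁻¹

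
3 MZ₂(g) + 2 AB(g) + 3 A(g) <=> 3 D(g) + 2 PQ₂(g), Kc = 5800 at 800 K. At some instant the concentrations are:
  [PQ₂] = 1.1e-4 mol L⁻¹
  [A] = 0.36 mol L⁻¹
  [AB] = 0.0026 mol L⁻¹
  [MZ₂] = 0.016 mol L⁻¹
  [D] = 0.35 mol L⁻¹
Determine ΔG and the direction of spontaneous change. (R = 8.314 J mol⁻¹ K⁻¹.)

ΔG = -17.8 kJ/mol; the forward reaction is spontaneous

Qc = [D]³·[PQ₂]² / ([MZ₂]³·[AB]²·[A]³) = (0.35)³·(1.1e-4)² / ((0.016)³·(0.0026)²·(0.36)³) = 402
ΔG = RT ln(Qc/Kc) = (8.314 J mol⁻¹ K⁻¹)(800 K) × ln(402/5800)
   = (6.651 kJ/mol)(-2.669) = -17.8 kJ/mol
ΔG < 0, so the forward reaction is spontaneous (proceeds forward).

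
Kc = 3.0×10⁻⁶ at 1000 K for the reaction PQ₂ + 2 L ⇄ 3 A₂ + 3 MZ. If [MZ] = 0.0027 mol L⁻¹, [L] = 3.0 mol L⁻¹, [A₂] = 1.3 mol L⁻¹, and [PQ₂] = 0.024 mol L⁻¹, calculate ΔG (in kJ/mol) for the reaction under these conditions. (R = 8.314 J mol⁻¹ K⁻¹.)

Qc = [A₂]³·[MZ]³ / ([PQ₂]·[L]²) = (1.3)³·(0.0027)³ / ((0.024)·(3.0)²) = 2.00×10⁻⁷
ΔG = RT ln(Qc/Kc) = (8.314 J mol⁻¹ K⁻¹)(1000 K) × ln(2.00×10⁻⁷/3.0×10⁻⁶)
   = (8.314 kJ/mol)(-2.708) = -22.5 kJ/mol
ΔG < 0, so the forward reaction is spontaneous (proceeds forward).

ΔG = -22.5 kJ/mol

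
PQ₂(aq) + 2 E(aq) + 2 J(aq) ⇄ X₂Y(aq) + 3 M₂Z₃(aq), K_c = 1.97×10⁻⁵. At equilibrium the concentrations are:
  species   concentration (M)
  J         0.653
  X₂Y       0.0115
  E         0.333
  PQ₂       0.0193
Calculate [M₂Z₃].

[M₂Z₃] = 0.0116 M

At equilibrium, K_c = [X₂Y]·[M₂Z₃]³ / ([PQ₂]·[E]²·[J]²) = 1.97×10⁻⁵.
(0.0115)·([M₂Z₃])³ / ((0.0193)·(0.333)²·(0.653)²) = 1.97×10⁻⁵
[M₂Z₃]³ = 1.56×10⁻⁶ ⇒ [M₂Z₃] = 0.0116 M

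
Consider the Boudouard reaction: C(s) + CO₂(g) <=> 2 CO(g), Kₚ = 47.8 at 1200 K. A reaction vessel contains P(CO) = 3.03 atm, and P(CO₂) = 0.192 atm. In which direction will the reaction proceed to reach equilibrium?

(C is a pure solid — omitted from Qₚ.)
Qₚ = P(CO)² / P(CO₂) = (3.03)² / (0.192) = 47.8
Qₚ = 47.8 = Kₚ, so the system is already at equilibrium.

no net change (already at equilibrium)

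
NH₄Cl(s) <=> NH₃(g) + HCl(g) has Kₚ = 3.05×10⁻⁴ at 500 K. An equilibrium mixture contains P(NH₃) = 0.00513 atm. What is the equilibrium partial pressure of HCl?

P(HCl) = 0.0595 atm

(NH₄Cl is a pure solid — omitted from Kₚ.)
At equilibrium, Kₚ = P(NH₃)·P(HCl) = 3.05×10⁻⁴.
(0.00513)·(P(HCl)) = 3.05×10⁻⁴
P(HCl) = 0.0595 atm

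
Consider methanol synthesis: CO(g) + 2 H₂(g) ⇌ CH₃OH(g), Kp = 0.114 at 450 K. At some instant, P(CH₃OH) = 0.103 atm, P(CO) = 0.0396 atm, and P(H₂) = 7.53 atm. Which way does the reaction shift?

Qp = P(CH₃OH) / (P(CO)·P(H₂)²) = (0.103) / ((0.0396)·(7.53)²) = 0.0459
Qp = 0.0459 < Kp = 0.114, so the forward reaction proceeds.

toward products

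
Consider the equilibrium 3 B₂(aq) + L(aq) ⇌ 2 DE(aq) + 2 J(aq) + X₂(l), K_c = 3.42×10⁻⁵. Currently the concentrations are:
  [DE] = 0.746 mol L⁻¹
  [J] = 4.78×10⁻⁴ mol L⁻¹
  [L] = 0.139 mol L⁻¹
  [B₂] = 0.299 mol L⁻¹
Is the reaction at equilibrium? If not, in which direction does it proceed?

at equilibrium

(X₂ is a pure liquid — omitted from Q_c.)
Q_c = [DE]²·[J]² / ([B₂]³·[L]) = (0.746)²·(4.78×10⁻⁴)² / ((0.299)³·(0.139)) = 3.42×10⁻⁵
Q_c = 3.42×10⁻⁵ = K_c, so the system is already at equilibrium.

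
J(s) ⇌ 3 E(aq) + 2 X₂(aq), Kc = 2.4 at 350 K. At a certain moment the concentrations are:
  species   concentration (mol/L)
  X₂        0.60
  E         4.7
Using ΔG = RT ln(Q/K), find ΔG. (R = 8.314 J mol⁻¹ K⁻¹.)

(J is a pure solid — omitted from Qc.)
Qc = [E]³·[X₂]² = (4.7)³·(0.60)² = 37.4
ΔG = RT ln(Qc/Kc) = (8.314 J mol⁻¹ K⁻¹)(350 K) × ln(37.4/2.4)
   = (2.910 kJ/mol)(2.746) = 7.99 kJ/mol
ΔG > 0, so the forward reaction is non-spontaneous (proceeds in reverse).

ΔG = 7.99 kJ/mol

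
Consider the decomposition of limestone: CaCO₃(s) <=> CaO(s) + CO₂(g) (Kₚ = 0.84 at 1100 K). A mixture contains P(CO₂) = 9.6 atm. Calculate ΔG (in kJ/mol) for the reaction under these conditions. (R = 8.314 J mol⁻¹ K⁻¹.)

ΔG = 22.3 kJ/mol

(CaCO₃, CaO are pure solids — omitted from Qₚ.)
Qₚ = P(CO₂) = 9.60
ΔG = RT ln(Qₚ/Kₚ) = (8.314 J mol⁻¹ K⁻¹)(1100 K) × ln(9.60/0.84)
   = (9.145 kJ/mol)(2.436) = 22.3 kJ/mol
ΔG > 0, so the forward reaction is non-spontaneous (proceeds in reverse).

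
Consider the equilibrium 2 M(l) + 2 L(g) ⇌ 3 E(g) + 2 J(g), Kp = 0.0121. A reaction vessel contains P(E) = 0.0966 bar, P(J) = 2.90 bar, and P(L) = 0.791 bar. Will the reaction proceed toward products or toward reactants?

(M is a pure liquid — omitted from Qp.)
Qp = P(E)³·P(J)² / P(L)² = (0.0966)³·(2.90)² / (0.791)² = 0.0121
Qp = 0.0121 = Kp, so the system is already at equilibrium.

at equilibrium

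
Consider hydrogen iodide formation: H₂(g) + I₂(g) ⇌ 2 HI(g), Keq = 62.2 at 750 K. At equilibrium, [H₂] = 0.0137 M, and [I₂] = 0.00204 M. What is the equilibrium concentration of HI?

At equilibrium, Keq = [HI]² / ([H₂]·[I₂]) = 62.2.
([HI])² / ((0.0137)·(0.00204)) = 62.2
[HI]² = 0.00174 ⇒ [HI] = 0.0417 M

[HI] = 0.0417 M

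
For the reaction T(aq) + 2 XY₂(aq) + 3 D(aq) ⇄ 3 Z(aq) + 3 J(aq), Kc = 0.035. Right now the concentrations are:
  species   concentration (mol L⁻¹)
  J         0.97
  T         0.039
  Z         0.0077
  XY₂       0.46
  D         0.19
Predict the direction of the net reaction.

Qc = [Z]³·[J]³ / ([T]·[XY₂]²·[D]³) = (0.0077)³·(0.97)³ / ((0.039)·(0.46)²·(0.19)³) = 0.0074
Qc = 0.0074 < Kc = 0.035, so the forward reaction proceeds.

to the right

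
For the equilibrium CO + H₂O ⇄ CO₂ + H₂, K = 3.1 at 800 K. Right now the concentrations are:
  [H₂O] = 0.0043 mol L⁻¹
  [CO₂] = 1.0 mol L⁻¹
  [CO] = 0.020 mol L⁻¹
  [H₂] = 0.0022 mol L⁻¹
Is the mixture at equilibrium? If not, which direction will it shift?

Q = [CO₂]·[H₂] / ([CO]·[H₂O]) = (1.0)·(0.0022) / ((0.020)·(0.0043)) = 26
Q = 26 > K = 3.1: net reverse reaction.

no; Q > K, reaction proceeds in reverse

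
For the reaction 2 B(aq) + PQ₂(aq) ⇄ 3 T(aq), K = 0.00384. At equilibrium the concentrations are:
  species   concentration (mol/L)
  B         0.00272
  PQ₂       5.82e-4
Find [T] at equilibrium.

At equilibrium, K = [T]³ / ([B]²·[PQ₂]) = 0.00384.
([T])³ / ((0.00272)²·(5.82e-4)) = 0.00384
[T]³ = 1.65e-11 ⇒ [T] = 2.55e-4 mol/L

[T] = 2.55e-4 mol/L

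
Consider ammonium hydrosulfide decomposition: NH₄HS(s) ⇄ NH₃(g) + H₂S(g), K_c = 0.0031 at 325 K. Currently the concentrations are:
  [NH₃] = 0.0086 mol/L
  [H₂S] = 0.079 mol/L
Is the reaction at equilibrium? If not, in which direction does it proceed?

(NH₄HS is a pure solid — omitted from Q_c.)
Q_c = [NH₃]·[H₂S] = (0.0086)·(0.079) = 6.8e-4
Q_c = 6.8e-4 < K_c = 0.0031, so the forward reaction proceeds.

in the forward direction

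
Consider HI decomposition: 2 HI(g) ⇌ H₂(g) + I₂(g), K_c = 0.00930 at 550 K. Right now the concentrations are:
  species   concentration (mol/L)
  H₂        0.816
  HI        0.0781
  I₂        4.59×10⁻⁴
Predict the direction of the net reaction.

Q_c = [H₂]·[I₂] / [HI]² = (0.816)·(4.59×10⁻⁴) / (0.0781)² = 0.0614
Q_c = 0.0614 > K_c = 0.00930, so the reverse reaction proceeds.

in the reverse direction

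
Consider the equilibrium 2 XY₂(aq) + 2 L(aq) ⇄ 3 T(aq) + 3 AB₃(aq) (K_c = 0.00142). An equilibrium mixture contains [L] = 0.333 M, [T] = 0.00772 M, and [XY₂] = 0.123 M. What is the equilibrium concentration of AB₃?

[AB₃] = 1.73 M

At equilibrium, K_c = [T]³·[AB₃]³ / ([XY₂]²·[L]²) = 0.00142.
(0.00772)³·([AB₃])³ / ((0.123)²·(0.333)²) = 0.00142
[AB₃]³ = 5.18 ⇒ [AB₃] = 1.73 M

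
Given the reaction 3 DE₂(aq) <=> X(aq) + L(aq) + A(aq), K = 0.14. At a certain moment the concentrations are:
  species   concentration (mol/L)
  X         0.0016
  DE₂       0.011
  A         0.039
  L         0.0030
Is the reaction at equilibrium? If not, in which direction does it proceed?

Q = [X]·[L]·[A] / [DE₂]³ = (0.0016)·(0.0030)·(0.039) / (0.011)³ = 0.14
Q = 0.14 = K, so the system is already at equilibrium.

neither direction; the system is at equilibrium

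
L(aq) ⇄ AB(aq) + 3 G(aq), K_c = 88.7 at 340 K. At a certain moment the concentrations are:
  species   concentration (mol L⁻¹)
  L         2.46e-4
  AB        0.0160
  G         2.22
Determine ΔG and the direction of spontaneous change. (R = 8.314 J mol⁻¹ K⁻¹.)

ΔG = 5.89 kJ/mol; the forward reaction is non-spontaneous

Q_c = [AB]·[G]³ / [L] = (0.0160)·(2.22)³ / (2.46e-4) = 712
ΔG = RT ln(Q_c/K_c) = (8.314 J mol⁻¹ K⁻¹)(340 K) × ln(712/88.7)
   = (2.827 kJ/mol)(2.083) = 5.89 kJ/mol
ΔG > 0, so the forward reaction is non-spontaneous (proceeds in reverse).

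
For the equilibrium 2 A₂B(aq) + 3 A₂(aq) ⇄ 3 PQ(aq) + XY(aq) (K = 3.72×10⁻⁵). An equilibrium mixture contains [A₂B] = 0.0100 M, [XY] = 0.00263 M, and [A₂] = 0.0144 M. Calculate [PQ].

At equilibrium, K = [PQ]³·[XY] / ([A₂B]²·[A₂]³) = 3.72×10⁻⁵.
([PQ])³·(0.00263) / ((0.0100)²·(0.0144)³) = 3.72×10⁻⁵
[PQ]³ = 4.22×10⁻¹² ⇒ [PQ] = 1.62×10⁻⁴ M

[PQ] = 1.62×10⁻⁴ M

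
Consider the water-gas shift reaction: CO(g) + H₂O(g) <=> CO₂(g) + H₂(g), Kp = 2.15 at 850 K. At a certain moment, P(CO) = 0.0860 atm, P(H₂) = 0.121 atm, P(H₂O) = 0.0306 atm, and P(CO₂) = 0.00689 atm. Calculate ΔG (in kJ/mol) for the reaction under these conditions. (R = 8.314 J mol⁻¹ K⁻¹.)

Qp = P(CO₂)·P(H₂) / (P(CO)·P(H₂O)) = (0.00689)·(0.121) / ((0.0860)·(0.0306)) = 0.317
ΔG = RT ln(Qp/Kp) = (8.314 J mol⁻¹ K⁻¹)(850 K) × ln(0.317/2.15)
   = (7.067 kJ/mol)(-1.914) = -13.5 kJ/mol
ΔG < 0, so the forward reaction is spontaneous (proceeds forward).

ΔG = -13.5 kJ/mol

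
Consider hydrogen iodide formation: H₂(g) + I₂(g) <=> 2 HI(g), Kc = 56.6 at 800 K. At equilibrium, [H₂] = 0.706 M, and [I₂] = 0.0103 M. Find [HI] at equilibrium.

[HI] = 0.642 M

At equilibrium, Kc = [HI]² / ([H₂]·[I₂]) = 56.6.
([HI])² / ((0.706)·(0.0103)) = 56.6
[HI]² = 0.412 ⇒ [HI] = 0.642 M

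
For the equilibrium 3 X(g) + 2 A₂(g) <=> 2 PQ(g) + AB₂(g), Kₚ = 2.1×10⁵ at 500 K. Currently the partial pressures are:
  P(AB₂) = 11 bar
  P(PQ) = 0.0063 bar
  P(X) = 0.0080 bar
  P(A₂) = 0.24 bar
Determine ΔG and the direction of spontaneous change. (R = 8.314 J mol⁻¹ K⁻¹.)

ΔG = -11.0 kJ/mol; the forward reaction is spontaneous

Qₚ = P(PQ)²·P(AB₂) / (P(X)³·P(A₂)²) = (0.0063)²·(11) / ((0.0080)³·(0.24)²) = 14800
ΔG = RT ln(Qₚ/Kₚ) = (8.314 J mol⁻¹ K⁻¹)(500 K) × ln(14800/2.1×10⁵)
   = (4.157 kJ/mol)(-2.652) = -11.0 kJ/mol
ΔG < 0, so the forward reaction is spontaneous (proceeds forward).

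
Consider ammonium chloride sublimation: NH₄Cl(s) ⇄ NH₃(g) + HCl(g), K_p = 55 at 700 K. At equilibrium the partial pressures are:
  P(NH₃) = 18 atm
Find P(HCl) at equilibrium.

P(HCl) = 3.1 atm

(NH₄Cl is a pure solid — omitted from K_p.)
At equilibrium, K_p = P(NH₃)·P(HCl) = 55.
(18)·(P(HCl)) = 55
P(HCl) = 3.06 = 3.1 atm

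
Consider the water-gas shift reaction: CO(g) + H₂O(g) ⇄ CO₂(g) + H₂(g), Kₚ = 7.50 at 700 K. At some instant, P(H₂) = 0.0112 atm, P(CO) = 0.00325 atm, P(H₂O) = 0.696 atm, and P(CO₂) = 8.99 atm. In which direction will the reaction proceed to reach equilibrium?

Qₚ = P(CO₂)·P(H₂) / (P(CO)·P(H₂O)) = (8.99)·(0.0112) / ((0.00325)·(0.696)) = 44.5
Qₚ = 44.5 > Kₚ = 7.50, so the reverse reaction proceeds.

reverse (toward reactants)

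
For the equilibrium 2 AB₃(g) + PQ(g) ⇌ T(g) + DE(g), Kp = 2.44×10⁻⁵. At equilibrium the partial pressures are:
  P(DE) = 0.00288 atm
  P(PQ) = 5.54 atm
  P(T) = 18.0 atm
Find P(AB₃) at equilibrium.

P(AB₃) = 19.6 atm

At equilibrium, Kp = P(T)·P(DE) / (P(AB₃)²·P(PQ)) = 2.44×10⁻⁵.
(18.0)·(0.00288) / ((P(AB₃))²·(5.54)) = 2.44×10⁻⁵
P(AB₃)² = 384 ⇒ P(AB₃) = 19.6 atm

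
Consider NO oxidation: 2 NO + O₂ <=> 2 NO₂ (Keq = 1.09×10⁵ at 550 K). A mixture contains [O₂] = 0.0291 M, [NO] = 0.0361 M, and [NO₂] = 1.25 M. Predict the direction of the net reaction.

Q = [NO₂]² / ([NO]²·[O₂]) = (1.25)² / ((0.0361)²·(0.0291)) = 41200
Q = 41200 < Keq = 1.09×10⁵, so the forward reaction proceeds.

to the right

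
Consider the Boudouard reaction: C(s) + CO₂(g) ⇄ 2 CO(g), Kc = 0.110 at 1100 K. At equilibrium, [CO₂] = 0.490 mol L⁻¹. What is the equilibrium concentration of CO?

[CO] = 0.232 mol L⁻¹

(C is a pure solid — omitted from Kc.)
At equilibrium, Kc = [CO]² / [CO₂] = 0.110.
([CO])² / (0.490) = 0.110
[CO]² = 0.0539 ⇒ [CO] = 0.232 mol L⁻¹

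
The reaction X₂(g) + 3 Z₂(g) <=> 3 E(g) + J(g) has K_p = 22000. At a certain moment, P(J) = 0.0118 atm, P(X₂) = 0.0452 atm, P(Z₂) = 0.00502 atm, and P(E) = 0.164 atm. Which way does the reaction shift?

in the forward direction

Q_p = P(E)³·P(J) / (P(X₂)·P(Z₂)³) = (0.164)³·(0.0118) / ((0.0452)·(0.00502)³) = 9100
Q_p = 9100 < K_p = 22000, so the forward reaction proceeds.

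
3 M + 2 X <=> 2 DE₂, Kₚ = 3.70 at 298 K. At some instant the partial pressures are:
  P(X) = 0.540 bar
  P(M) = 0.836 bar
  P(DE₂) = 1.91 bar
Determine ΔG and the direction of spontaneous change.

Qₚ = P(DE₂)² / (P(M)³·P(X)²) = (1.91)² / ((0.836)³·(0.540)²) = 21.4
ΔG = RT ln(Qₚ/Kₚ) = (8.314 J mol⁻¹ K⁻¹)(298 K) × ln(21.4/3.70)
   = (2.478 kJ/mol)(1.755) = 4.35 kJ/mol
ΔG > 0, so the forward reaction is non-spontaneous (proceeds in reverse).

ΔG = 4.35 kJ/mol; the forward reaction is non-spontaneous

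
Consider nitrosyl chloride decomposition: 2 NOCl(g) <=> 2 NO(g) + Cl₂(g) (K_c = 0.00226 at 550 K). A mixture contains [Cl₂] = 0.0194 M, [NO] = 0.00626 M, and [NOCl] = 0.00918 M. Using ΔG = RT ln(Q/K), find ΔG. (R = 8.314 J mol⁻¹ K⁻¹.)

Q_c = [NO]²·[Cl₂] / [NOCl]² = (0.00626)²·(0.0194) / (0.00918)² = 0.00902
ΔG = RT ln(Q_c/K_c) = (8.314 J mol⁻¹ K⁻¹)(550 K) × ln(0.00902/0.00226)
   = (4.573 kJ/mol)(1.384) = 6.33 kJ/mol
ΔG > 0, so the forward reaction is non-spontaneous (proceeds in reverse).

ΔG = 6.33 kJ/mol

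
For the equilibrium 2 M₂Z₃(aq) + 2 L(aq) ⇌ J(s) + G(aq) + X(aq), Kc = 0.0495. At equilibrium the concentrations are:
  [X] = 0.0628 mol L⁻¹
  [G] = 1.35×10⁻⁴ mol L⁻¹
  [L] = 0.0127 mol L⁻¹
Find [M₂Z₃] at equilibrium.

[M₂Z₃] = 1.03 mol L⁻¹

(J is a pure solid — omitted from Kc.)
At equilibrium, Kc = [G]·[X] / ([M₂Z₃]²·[L]²) = 0.0495.
(1.35×10⁻⁴)·(0.0628) / (([M₂Z₃])²·(0.0127)²) = 0.0495
[M₂Z₃]² = 1.06 ⇒ [M₂Z₃] = 1.03 mol L⁻¹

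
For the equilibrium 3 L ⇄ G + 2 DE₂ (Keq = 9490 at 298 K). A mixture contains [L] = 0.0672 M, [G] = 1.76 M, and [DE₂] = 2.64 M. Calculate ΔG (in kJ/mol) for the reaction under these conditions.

ΔG = 3.59 kJ/mol

Q = [G]·[DE₂]² / [L]³ = (1.76)·(2.64)² / (0.0672)³ = 40400
ΔG = RT ln(Q/Keq) = (8.314 J mol⁻¹ K⁻¹)(298 K) × ln(40400/9490)
   = (2.478 kJ/mol)(1.449) = 3.59 kJ/mol
ΔG > 0, so the forward reaction is non-spontaneous (proceeds in reverse).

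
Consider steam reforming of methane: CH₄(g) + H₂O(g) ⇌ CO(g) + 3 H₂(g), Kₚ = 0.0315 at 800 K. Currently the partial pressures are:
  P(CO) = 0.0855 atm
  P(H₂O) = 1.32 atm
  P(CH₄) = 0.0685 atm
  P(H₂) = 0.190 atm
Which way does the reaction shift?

forward (toward products)

Qₚ = P(CO)·P(H₂)³ / (P(CH₄)·P(H₂O)) = (0.0855)·(0.190)³ / ((0.0685)·(1.32)) = 0.00649
Qₚ = 0.00649 < Kₚ = 0.0315, so the forward reaction proceeds.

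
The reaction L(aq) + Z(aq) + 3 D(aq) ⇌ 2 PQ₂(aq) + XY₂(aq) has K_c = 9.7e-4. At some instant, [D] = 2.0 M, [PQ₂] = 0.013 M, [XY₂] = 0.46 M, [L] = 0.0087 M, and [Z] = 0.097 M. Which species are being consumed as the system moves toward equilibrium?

Q_c = [PQ₂]²·[XY₂] / ([L]·[Z]·[D]³) = (0.013)²·(0.46) / ((0.0087)·(0.097)·(2.0)³) = 0.012
Q_c = 0.012 > K_c = 9.7e-4: net reverse reaction.

PQ₂, XY₂ (products)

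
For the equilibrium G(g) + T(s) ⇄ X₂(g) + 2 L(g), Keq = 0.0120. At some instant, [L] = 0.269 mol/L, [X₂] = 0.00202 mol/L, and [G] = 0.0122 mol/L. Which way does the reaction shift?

neither direction; the system is at equilibrium

(T is a pure solid — omitted from Q.)
Q = [X₂]·[L]² / [G] = (0.00202)·(0.269)² / (0.0122) = 0.0120
Q = 0.0120 = Keq, so the system is already at equilibrium.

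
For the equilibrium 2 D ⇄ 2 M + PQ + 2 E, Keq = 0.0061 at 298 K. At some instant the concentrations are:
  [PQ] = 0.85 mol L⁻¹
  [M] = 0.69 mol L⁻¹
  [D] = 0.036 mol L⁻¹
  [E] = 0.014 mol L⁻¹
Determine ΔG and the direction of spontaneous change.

ΔG = 5.71 kJ/mol; the forward reaction is non-spontaneous

Q = [M]²·[PQ]·[E]² / [D]² = (0.69)²·(0.85)·(0.014)² / (0.036)² = 0.0612
ΔG = RT ln(Q/Keq) = (8.314 J mol⁻¹ K⁻¹)(298 K) × ln(0.0612/0.0061)
   = (2.478 kJ/mol)(2.306) = 5.71 kJ/mol
ΔG > 0, so the forward reaction is non-spontaneous (proceeds in reverse).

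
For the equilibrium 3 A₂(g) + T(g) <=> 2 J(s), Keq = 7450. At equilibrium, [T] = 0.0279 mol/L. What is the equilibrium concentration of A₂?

(J is a pure solid — omitted from Keq.)
At equilibrium, Keq = 1 / ([A₂]³·[T]) = 7450.
1 / (([A₂])³·(0.0279)) = 7450
[A₂]³ = 0.00481 ⇒ [A₂] = 0.169 mol/L

[A₂] = 0.169 mol/L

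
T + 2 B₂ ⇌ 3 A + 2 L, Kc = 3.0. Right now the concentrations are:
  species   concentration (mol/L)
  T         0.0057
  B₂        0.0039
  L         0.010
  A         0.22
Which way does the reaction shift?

Qc = [A]³·[L]² / ([T]·[B₂]²) = (0.22)³·(0.010)² / ((0.0057)·(0.0039)²) = 12
Qc = 12 > Kc = 3.0, so the reverse reaction proceeds.

reverse (toward reactants)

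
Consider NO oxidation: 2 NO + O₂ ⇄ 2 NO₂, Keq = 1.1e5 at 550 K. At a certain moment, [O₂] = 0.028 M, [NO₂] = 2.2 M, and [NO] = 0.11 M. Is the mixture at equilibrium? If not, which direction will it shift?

no; Q < K, reaction proceeds forward

Q = [NO₂]² / ([NO]²·[O₂]) = (2.2)² / ((0.11)²·(0.028)) = 14000
Q = 14000 < Keq = 1.1e5: net forward reaction.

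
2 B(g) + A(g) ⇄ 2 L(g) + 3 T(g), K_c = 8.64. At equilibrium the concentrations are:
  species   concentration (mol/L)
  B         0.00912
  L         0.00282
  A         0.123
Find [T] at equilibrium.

At equilibrium, K_c = [L]²·[T]³ / ([B]²·[A]) = 8.64.
(0.00282)²·([T])³ / ((0.00912)²·(0.123)) = 8.64
[T]³ = 11.1 ⇒ [T] = 2.23 mol/L

[T] = 2.23 mol/L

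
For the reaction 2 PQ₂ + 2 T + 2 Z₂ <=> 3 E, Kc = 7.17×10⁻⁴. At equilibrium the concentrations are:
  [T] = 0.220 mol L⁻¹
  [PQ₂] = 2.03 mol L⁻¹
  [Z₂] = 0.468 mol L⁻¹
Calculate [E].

[E] = 0.0315 mol L⁻¹

At equilibrium, Kc = [E]³ / ([PQ₂]²·[T]²·[Z₂]²) = 7.17×10⁻⁴.
([E])³ / ((2.03)²·(0.220)²·(0.468)²) = 7.17×10⁻⁴
[E]³ = 3.13×10⁻⁵ ⇒ [E] = 0.0315 mol L⁻¹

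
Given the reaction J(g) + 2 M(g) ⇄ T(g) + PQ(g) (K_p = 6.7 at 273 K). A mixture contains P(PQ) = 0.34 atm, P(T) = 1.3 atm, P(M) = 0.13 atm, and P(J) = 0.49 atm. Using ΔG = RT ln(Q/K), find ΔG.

ΔG = 4.71 kJ/mol

Q_p = P(T)·P(PQ) / (P(J)·P(M)²) = (1.3)·(0.34) / ((0.49)·(0.13)²) = 53.4
ΔG = RT ln(Q_p/K_p) = (8.314 J mol⁻¹ K⁻¹)(273 K) × ln(53.4/6.7)
   = (2.270 kJ/mol)(2.076) = 4.71 kJ/mol
ΔG > 0, so the forward reaction is non-spontaneous (proceeds in reverse).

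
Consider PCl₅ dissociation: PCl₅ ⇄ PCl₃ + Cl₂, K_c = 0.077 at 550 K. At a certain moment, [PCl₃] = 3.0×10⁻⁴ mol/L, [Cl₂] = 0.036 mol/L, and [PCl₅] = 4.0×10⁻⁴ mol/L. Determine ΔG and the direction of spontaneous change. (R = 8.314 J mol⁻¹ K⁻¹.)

Q_c = [PCl₃]·[Cl₂] / [PCl₅] = (3.0×10⁻⁴)·(0.036) / (4.0×10⁻⁴) = 0.0270
ΔG = RT ln(Q_c/K_c) = (8.314 J mol⁻¹ K⁻¹)(550 K) × ln(0.0270/0.077)
   = (4.573 kJ/mol)(-1.048) = -4.79 kJ/mol
ΔG < 0, so the forward reaction is spontaneous (proceeds forward).

ΔG = -4.79 kJ/mol; the forward reaction is spontaneous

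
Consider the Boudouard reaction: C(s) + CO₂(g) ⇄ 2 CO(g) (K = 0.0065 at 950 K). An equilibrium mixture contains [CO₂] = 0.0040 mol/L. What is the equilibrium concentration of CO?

(C is a pure solid — omitted from K.)
At equilibrium, K = [CO]² / [CO₂] = 0.0065.
([CO])² / (0.0040) = 0.0065
[CO]² = 2.60×10⁻⁵ ⇒ [CO] = 0.0051 mol/L

[CO] = 0.0051 mol/L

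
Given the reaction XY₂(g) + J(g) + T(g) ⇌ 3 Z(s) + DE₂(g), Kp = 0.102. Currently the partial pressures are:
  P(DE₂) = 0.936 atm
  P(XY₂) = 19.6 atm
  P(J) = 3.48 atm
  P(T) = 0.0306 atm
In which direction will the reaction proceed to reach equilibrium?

(Z is a pure solid — omitted from Qp.)
Qp = P(DE₂) / (P(XY₂)·P(J)·P(T)) = (0.936) / ((19.6)·(3.48)·(0.0306)) = 0.448
Qp = 0.448 > Kp = 0.102, so the reverse reaction proceeds.

reverse (toward reactants)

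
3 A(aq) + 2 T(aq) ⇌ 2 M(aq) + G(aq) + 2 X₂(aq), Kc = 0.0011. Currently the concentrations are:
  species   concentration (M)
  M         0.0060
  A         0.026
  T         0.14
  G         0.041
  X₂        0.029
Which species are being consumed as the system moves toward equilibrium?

M, G, X₂ (products)

Qc = [M]²·[G]·[X₂]² / ([A]³·[T]²) = (0.0060)²·(0.041)·(0.029)² / ((0.026)³·(0.14)²) = 0.0036
Qc = 0.0036 > Kc = 0.0011: net reverse reaction.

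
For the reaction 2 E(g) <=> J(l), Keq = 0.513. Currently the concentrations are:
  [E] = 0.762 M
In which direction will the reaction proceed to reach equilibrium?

to the left

(J is a pure liquid — omitted from Q.)
Q = 1 / [E]² = 1 / (0.762)² = 1.72
Q = 1.72 > Keq = 0.513, so the reverse reaction proceeds.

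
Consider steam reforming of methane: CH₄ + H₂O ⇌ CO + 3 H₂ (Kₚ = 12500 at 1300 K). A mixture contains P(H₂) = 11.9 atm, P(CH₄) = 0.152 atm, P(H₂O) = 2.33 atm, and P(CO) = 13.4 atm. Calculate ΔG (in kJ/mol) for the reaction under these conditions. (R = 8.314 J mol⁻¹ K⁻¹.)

ΔG = 17.6 kJ/mol

Qₚ = P(CO)·P(H₂)³ / (P(CH₄)·P(H₂O)) = (13.4)·(11.9)³ / ((0.152)·(2.33)) = 63800
ΔG = RT ln(Qₚ/Kₚ) = (8.314 J mol⁻¹ K⁻¹)(1300 K) × ln(63800/12500)
   = (10.81 kJ/mol)(1.630) = 17.6 kJ/mol
ΔG > 0, so the forward reaction is non-spontaneous (proceeds in reverse).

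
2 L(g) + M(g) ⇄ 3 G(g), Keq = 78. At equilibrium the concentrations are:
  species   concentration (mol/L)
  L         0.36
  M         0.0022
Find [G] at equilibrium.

[G] = 0.28 mol/L

At equilibrium, Keq = [G]³ / ([L]²·[M]) = 78.
([G])³ / ((0.36)²·(0.0022)) = 78
[G]³ = 0.0222 ⇒ [G] = 0.28 mol/L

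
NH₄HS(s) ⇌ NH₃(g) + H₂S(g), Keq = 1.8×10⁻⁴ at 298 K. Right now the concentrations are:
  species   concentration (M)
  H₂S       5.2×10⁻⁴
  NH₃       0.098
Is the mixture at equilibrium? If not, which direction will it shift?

(NH₄HS is a pure solid — omitted from Q.)
Q = [NH₃]·[H₂S] = (0.098)·(5.2×10⁻⁴) = 5.1×10⁻⁵
Q = 5.1×10⁻⁵ < Keq = 1.8×10⁻⁴: net forward reaction.

no; Q < K, reaction proceeds forward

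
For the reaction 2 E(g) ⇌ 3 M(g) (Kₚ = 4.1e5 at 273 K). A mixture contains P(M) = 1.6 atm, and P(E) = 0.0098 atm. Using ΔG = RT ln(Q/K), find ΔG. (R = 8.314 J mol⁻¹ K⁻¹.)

Qₚ = P(M)³ / P(E)² = (1.6)³ / (0.0098)² = 42600
ΔG = RT ln(Qₚ/Kₚ) = (8.314 J mol⁻¹ K⁻¹)(273 K) × ln(42600/4.1e5)
   = (2.270 kJ/mol)(-2.264) = -5.14 kJ/mol
ΔG < 0, so the forward reaction is spontaneous (proceeds forward).

ΔG = -5.14 kJ/mol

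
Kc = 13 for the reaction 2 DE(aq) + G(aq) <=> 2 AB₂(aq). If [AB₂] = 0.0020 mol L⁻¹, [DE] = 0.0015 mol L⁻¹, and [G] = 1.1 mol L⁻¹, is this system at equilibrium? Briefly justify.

Qc = [AB₂]² / ([DE]²·[G]) = (0.0020)² / ((0.0015)²·(1.1)) = 1.6
Qc = 1.6 < Kc = 13: net forward reaction.

no; Q < K, reaction proceeds forward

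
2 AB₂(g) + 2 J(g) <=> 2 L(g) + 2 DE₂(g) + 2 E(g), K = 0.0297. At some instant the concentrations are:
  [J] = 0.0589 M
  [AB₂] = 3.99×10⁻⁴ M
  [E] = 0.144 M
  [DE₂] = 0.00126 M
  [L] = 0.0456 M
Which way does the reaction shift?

to the left

Q = [L]²·[DE₂]²·[E]² / ([AB₂]²·[J]²) = (0.0456)²·(0.00126)²·(0.144)² / ((3.99×10⁻⁴)²·(0.0589)²) = 0.124
Q = 0.124 > K = 0.0297, so the reverse reaction proceeds.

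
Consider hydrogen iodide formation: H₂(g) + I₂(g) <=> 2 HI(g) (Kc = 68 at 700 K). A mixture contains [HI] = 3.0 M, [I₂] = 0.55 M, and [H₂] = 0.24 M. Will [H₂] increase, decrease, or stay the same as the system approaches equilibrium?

Qc = [HI]² / ([H₂]·[I₂]) = (3.0)² / ((0.24)·(0.55)) = 68
Qc = 68 = Kc; the system is at equilibrium.

stay the same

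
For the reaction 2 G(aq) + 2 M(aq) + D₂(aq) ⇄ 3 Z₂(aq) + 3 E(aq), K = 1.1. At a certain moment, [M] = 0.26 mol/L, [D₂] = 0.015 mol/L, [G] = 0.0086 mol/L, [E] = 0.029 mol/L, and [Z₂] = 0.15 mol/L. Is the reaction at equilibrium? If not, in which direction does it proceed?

no net change (already at equilibrium)

Q = [Z₂]³·[E]³ / ([G]²·[M]²·[D₂]) = (0.15)³·(0.029)³ / ((0.0086)²·(0.26)²·(0.015)) = 1.1
Q = 1.1 = K, so the system is already at equilibrium.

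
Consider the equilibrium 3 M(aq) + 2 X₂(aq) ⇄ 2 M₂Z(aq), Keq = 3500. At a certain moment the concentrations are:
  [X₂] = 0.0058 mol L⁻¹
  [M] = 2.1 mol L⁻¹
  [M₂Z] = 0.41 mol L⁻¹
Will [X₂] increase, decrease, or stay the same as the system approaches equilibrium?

decrease

Q = [M₂Z]² / ([M]³·[X₂]²) = (0.41)² / ((2.1)³·(0.0058)²) = 540
Q = 540 < Keq = 3500: net forward reaction.
X₂ is a reactant, so it decreases.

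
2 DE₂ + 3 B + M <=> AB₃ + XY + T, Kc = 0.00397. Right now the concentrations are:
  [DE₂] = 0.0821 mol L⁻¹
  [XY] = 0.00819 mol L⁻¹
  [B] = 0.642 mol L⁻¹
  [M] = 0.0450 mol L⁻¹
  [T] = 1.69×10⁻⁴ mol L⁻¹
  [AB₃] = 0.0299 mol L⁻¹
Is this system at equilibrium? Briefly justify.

Qc = [AB₃]·[XY]·[T] / ([DE₂]²·[B]³·[M]) = (0.0299)·(0.00819)·(1.69×10⁻⁴) / ((0.0821)²·(0.642)³·(0.0450)) = 5.16×10⁻⁴
Qc = 5.16×10⁻⁴ < Kc = 0.00397: net forward reaction.

no; Q < K, reaction proceeds forward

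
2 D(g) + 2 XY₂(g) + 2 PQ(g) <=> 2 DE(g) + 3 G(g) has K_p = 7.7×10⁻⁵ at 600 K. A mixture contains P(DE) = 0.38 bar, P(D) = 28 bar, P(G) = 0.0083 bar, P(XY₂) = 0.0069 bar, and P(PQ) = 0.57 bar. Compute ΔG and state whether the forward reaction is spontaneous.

Q_p = P(DE)²·P(G)³ / (P(D)²·P(XY₂)²·P(PQ)²) = (0.38)²·(0.0083)³ / ((28)²·(0.0069)²·(0.57)²) = 6.81×10⁻⁶
ΔG = RT ln(Q_p/K_p) = (8.314 J mol⁻¹ K⁻¹)(600 K) × ln(6.81×10⁻⁶/7.7×10⁻⁵)
   = (4.988 kJ/mol)(-2.425) = -12.1 kJ/mol
ΔG < 0, so the forward reaction is spontaneous (proceeds forward).

ΔG = -12.1 kJ/mol; the forward reaction is spontaneous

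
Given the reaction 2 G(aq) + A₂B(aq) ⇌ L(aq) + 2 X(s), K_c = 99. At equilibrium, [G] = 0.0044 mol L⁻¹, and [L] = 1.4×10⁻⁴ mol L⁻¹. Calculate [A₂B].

[A₂B] = 0.073 mol L⁻¹

(X is a pure solid — omitted from K_c.)
At equilibrium, K_c = [L] / ([G]²·[A₂B]) = 99.
(1.4×10⁻⁴) / ((0.0044)²·([A₂B])) = 99
[A₂B] = 0.0730 = 0.073 mol L⁻¹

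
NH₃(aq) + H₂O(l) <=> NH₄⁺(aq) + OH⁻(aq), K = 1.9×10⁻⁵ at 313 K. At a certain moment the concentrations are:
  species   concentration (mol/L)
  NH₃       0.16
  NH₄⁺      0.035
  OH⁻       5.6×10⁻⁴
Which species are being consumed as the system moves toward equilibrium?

NH₄⁺, OH⁻ (products)

(H₂O is a pure liquid — omitted from Q.)
Q = [NH₄⁺]·[OH⁻] / [NH₃] = (0.035)·(5.6×10⁻⁴) / (0.16) = 1.2×10⁻⁴
Q = 1.2×10⁻⁴ > K = 1.9×10⁻⁵: net reverse reaction.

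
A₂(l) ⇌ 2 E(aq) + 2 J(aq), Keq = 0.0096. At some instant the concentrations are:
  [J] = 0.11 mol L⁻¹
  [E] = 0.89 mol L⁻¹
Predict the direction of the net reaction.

no net change (already at equilibrium)

(A₂ is a pure liquid — omitted from Q.)
Q = [E]²·[J]² = (0.89)²·(0.11)² = 0.0096
Q = 0.0096 = Keq, so the system is already at equilibrium.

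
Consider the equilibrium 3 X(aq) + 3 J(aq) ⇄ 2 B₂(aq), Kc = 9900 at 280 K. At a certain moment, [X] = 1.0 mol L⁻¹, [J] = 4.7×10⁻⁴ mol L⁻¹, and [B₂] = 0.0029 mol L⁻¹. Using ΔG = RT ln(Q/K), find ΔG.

ΔG = 4.89 kJ/mol

Qc = [B₂]² / ([X]³·[J]³) = (0.0029)² / ((1.0)³·(4.7×10⁻⁴)³) = 81000
ΔG = RT ln(Qc/Kc) = (8.314 J mol⁻¹ K⁻¹)(280 K) × ln(81000/9900)
   = (2.328 kJ/mol)(2.102) = 4.89 kJ/mol
ΔG > 0, so the forward reaction is non-spontaneous (proceeds in reverse).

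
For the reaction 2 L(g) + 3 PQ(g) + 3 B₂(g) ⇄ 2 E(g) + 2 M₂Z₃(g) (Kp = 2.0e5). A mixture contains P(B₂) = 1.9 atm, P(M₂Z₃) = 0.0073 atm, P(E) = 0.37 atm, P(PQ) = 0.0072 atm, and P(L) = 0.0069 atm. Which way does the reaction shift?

in the forward direction

Qp = P(E)²·P(M₂Z₃)² / (P(L)²·P(PQ)³·P(B₂)³) = (0.37)²·(0.0073)² / ((0.0069)²·(0.0072)³·(1.9)³) = 60000
Qp = 60000 < Kp = 2.0e5, so the forward reaction proceeds.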